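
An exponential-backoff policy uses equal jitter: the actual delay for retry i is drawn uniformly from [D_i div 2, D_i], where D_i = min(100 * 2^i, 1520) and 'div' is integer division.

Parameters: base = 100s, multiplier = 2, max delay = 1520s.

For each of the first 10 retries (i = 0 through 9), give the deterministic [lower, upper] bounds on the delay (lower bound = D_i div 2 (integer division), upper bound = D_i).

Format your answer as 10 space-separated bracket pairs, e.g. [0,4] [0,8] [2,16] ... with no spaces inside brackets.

Computing bounds per retry:
  i=0: D_i=min(100*2^0,1520)=100, bounds=[50,100]
  i=1: D_i=min(100*2^1,1520)=200, bounds=[100,200]
  i=2: D_i=min(100*2^2,1520)=400, bounds=[200,400]
  i=3: D_i=min(100*2^3,1520)=800, bounds=[400,800]
  i=4: D_i=min(100*2^4,1520)=1520, bounds=[760,1520]
  i=5: D_i=min(100*2^5,1520)=1520, bounds=[760,1520]
  i=6: D_i=min(100*2^6,1520)=1520, bounds=[760,1520]
  i=7: D_i=min(100*2^7,1520)=1520, bounds=[760,1520]
  i=8: D_i=min(100*2^8,1520)=1520, bounds=[760,1520]
  i=9: D_i=min(100*2^9,1520)=1520, bounds=[760,1520]

Answer: [50,100] [100,200] [200,400] [400,800] [760,1520] [760,1520] [760,1520] [760,1520] [760,1520] [760,1520]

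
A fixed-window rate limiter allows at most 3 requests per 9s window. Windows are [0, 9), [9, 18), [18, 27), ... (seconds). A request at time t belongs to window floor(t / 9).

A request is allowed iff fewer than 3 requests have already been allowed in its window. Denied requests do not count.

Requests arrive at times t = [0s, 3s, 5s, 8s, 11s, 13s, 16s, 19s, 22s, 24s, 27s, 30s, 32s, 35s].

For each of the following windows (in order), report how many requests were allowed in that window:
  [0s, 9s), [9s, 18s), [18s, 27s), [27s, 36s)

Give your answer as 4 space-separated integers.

Processing requests:
  req#1 t=0s (window 0): ALLOW
  req#2 t=3s (window 0): ALLOW
  req#3 t=5s (window 0): ALLOW
  req#4 t=8s (window 0): DENY
  req#5 t=11s (window 1): ALLOW
  req#6 t=13s (window 1): ALLOW
  req#7 t=16s (window 1): ALLOW
  req#8 t=19s (window 2): ALLOW
  req#9 t=22s (window 2): ALLOW
  req#10 t=24s (window 2): ALLOW
  req#11 t=27s (window 3): ALLOW
  req#12 t=30s (window 3): ALLOW
  req#13 t=32s (window 3): ALLOW
  req#14 t=35s (window 3): DENY

Allowed counts by window: 3 3 3 3

Answer: 3 3 3 3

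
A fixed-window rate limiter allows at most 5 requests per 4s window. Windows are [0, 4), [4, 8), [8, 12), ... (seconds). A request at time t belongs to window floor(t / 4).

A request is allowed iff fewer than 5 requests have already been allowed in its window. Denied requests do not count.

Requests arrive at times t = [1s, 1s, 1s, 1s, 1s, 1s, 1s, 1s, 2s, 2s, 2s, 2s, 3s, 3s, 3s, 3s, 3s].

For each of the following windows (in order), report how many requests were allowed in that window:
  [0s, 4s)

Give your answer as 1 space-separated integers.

Answer: 5

Derivation:
Processing requests:
  req#1 t=1s (window 0): ALLOW
  req#2 t=1s (window 0): ALLOW
  req#3 t=1s (window 0): ALLOW
  req#4 t=1s (window 0): ALLOW
  req#5 t=1s (window 0): ALLOW
  req#6 t=1s (window 0): DENY
  req#7 t=1s (window 0): DENY
  req#8 t=1s (window 0): DENY
  req#9 t=2s (window 0): DENY
  req#10 t=2s (window 0): DENY
  req#11 t=2s (window 0): DENY
  req#12 t=2s (window 0): DENY
  req#13 t=3s (window 0): DENY
  req#14 t=3s (window 0): DENY
  req#15 t=3s (window 0): DENY
  req#16 t=3s (window 0): DENY
  req#17 t=3s (window 0): DENY

Allowed counts by window: 5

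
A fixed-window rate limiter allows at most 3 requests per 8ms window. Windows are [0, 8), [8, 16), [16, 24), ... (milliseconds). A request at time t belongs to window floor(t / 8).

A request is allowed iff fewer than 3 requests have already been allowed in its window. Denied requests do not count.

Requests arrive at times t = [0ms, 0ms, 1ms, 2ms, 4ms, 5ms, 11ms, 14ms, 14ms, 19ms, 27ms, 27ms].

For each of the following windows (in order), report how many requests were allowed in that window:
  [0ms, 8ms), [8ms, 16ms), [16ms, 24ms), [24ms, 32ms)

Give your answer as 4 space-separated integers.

Answer: 3 3 1 2

Derivation:
Processing requests:
  req#1 t=0ms (window 0): ALLOW
  req#2 t=0ms (window 0): ALLOW
  req#3 t=1ms (window 0): ALLOW
  req#4 t=2ms (window 0): DENY
  req#5 t=4ms (window 0): DENY
  req#6 t=5ms (window 0): DENY
  req#7 t=11ms (window 1): ALLOW
  req#8 t=14ms (window 1): ALLOW
  req#9 t=14ms (window 1): ALLOW
  req#10 t=19ms (window 2): ALLOW
  req#11 t=27ms (window 3): ALLOW
  req#12 t=27ms (window 3): ALLOW

Allowed counts by window: 3 3 1 2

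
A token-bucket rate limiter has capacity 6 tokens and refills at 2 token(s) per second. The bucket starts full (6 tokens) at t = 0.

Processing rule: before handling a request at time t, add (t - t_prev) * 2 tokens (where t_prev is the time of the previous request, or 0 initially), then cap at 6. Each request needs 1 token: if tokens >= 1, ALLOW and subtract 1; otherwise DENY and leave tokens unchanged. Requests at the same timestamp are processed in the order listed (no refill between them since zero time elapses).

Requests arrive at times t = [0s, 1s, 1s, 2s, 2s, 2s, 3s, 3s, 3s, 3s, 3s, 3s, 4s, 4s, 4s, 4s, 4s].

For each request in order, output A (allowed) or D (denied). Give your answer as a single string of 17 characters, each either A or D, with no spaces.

Simulating step by step:
  req#1 t=0s: ALLOW
  req#2 t=1s: ALLOW
  req#3 t=1s: ALLOW
  req#4 t=2s: ALLOW
  req#5 t=2s: ALLOW
  req#6 t=2s: ALLOW
  req#7 t=3s: ALLOW
  req#8 t=3s: ALLOW
  req#9 t=3s: ALLOW
  req#10 t=3s: ALLOW
  req#11 t=3s: ALLOW
  req#12 t=3s: DENY
  req#13 t=4s: ALLOW
  req#14 t=4s: ALLOW
  req#15 t=4s: DENY
  req#16 t=4s: DENY
  req#17 t=4s: DENY

Answer: AAAAAAAAAAADAADDD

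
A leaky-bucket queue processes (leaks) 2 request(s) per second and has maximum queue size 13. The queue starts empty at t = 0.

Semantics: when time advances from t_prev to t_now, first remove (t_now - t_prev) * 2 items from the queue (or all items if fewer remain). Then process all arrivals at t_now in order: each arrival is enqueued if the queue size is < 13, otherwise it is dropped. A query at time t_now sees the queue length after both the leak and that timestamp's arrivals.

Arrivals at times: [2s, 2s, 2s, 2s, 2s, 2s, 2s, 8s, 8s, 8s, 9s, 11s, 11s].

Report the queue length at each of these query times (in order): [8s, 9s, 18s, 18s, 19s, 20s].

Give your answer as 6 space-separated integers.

Answer: 3 2 0 0 0 0

Derivation:
Queue lengths at query times:
  query t=8s: backlog = 3
  query t=9s: backlog = 2
  query t=18s: backlog = 0
  query t=18s: backlog = 0
  query t=19s: backlog = 0
  query t=20s: backlog = 0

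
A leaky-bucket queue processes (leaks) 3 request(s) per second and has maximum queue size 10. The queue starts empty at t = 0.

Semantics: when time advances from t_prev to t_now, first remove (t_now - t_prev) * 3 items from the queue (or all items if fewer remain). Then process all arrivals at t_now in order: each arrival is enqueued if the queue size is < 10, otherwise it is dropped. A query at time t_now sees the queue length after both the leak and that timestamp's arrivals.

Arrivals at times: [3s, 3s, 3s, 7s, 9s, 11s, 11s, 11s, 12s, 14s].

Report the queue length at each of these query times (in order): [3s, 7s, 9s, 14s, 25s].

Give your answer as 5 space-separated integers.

Answer: 3 1 1 1 0

Derivation:
Queue lengths at query times:
  query t=3s: backlog = 3
  query t=7s: backlog = 1
  query t=9s: backlog = 1
  query t=14s: backlog = 1
  query t=25s: backlog = 0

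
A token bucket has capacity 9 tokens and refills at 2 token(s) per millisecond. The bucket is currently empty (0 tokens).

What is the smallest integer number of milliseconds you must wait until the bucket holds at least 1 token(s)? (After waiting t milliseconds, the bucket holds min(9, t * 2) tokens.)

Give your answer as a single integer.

Need t * 2 >= 1, so t >= 1/2.
Smallest integer t = ceil(1/2) = 1.

Answer: 1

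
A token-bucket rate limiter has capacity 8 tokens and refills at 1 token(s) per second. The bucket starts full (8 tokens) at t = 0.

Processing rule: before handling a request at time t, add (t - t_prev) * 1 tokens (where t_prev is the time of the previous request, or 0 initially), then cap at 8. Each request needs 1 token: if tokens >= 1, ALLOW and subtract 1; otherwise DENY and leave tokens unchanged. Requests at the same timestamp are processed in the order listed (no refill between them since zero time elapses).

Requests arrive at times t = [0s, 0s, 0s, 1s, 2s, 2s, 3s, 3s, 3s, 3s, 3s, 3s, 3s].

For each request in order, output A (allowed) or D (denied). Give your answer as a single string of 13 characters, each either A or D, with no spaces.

Answer: AAAAAAAAAAADD

Derivation:
Simulating step by step:
  req#1 t=0s: ALLOW
  req#2 t=0s: ALLOW
  req#3 t=0s: ALLOW
  req#4 t=1s: ALLOW
  req#5 t=2s: ALLOW
  req#6 t=2s: ALLOW
  req#7 t=3s: ALLOW
  req#8 t=3s: ALLOW
  req#9 t=3s: ALLOW
  req#10 t=3s: ALLOW
  req#11 t=3s: ALLOW
  req#12 t=3s: DENY
  req#13 t=3s: DENY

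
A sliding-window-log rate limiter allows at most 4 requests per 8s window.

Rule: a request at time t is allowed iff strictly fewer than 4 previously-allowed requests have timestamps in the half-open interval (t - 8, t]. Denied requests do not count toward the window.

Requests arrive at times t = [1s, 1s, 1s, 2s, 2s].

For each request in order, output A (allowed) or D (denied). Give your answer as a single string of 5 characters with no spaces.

Tracking allowed requests in the window:
  req#1 t=1s: ALLOW
  req#2 t=1s: ALLOW
  req#3 t=1s: ALLOW
  req#4 t=2s: ALLOW
  req#5 t=2s: DENY

Answer: AAAAD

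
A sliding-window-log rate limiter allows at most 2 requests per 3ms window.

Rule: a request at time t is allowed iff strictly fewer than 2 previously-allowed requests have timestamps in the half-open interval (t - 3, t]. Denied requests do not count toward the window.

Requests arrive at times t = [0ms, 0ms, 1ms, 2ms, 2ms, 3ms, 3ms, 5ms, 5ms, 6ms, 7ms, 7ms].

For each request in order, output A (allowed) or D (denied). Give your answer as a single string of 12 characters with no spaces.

Answer: AADDDAADDAAD

Derivation:
Tracking allowed requests in the window:
  req#1 t=0ms: ALLOW
  req#2 t=0ms: ALLOW
  req#3 t=1ms: DENY
  req#4 t=2ms: DENY
  req#5 t=2ms: DENY
  req#6 t=3ms: ALLOW
  req#7 t=3ms: ALLOW
  req#8 t=5ms: DENY
  req#9 t=5ms: DENY
  req#10 t=6ms: ALLOW
  req#11 t=7ms: ALLOW
  req#12 t=7ms: DENY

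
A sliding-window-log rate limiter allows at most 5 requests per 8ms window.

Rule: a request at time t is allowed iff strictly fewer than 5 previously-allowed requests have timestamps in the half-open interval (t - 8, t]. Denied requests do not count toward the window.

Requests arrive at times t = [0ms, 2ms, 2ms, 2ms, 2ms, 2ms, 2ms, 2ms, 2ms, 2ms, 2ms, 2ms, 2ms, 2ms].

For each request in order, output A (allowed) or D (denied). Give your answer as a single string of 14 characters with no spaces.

Tracking allowed requests in the window:
  req#1 t=0ms: ALLOW
  req#2 t=2ms: ALLOW
  req#3 t=2ms: ALLOW
  req#4 t=2ms: ALLOW
  req#5 t=2ms: ALLOW
  req#6 t=2ms: DENY
  req#7 t=2ms: DENY
  req#8 t=2ms: DENY
  req#9 t=2ms: DENY
  req#10 t=2ms: DENY
  req#11 t=2ms: DENY
  req#12 t=2ms: DENY
  req#13 t=2ms: DENY
  req#14 t=2ms: DENY

Answer: AAAAADDDDDDDDD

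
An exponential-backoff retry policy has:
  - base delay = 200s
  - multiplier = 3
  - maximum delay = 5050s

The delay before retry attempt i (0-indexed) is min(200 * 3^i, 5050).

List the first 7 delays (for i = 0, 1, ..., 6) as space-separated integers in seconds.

Answer: 200 600 1800 5050 5050 5050 5050

Derivation:
Computing each delay:
  i=0: min(200*3^0, 5050) = 200
  i=1: min(200*3^1, 5050) = 600
  i=2: min(200*3^2, 5050) = 1800
  i=3: min(200*3^3, 5050) = 5050
  i=4: min(200*3^4, 5050) = 5050
  i=5: min(200*3^5, 5050) = 5050
  i=6: min(200*3^6, 5050) = 5050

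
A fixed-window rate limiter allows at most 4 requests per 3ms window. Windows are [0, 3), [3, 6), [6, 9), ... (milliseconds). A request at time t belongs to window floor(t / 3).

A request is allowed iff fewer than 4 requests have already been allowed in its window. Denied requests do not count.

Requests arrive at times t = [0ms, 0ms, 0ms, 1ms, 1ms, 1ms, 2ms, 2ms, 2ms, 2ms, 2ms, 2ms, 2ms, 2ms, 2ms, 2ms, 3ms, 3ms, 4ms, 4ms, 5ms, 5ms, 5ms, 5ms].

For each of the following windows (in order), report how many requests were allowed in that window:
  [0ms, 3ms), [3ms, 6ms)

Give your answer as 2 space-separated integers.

Answer: 4 4

Derivation:
Processing requests:
  req#1 t=0ms (window 0): ALLOW
  req#2 t=0ms (window 0): ALLOW
  req#3 t=0ms (window 0): ALLOW
  req#4 t=1ms (window 0): ALLOW
  req#5 t=1ms (window 0): DENY
  req#6 t=1ms (window 0): DENY
  req#7 t=2ms (window 0): DENY
  req#8 t=2ms (window 0): DENY
  req#9 t=2ms (window 0): DENY
  req#10 t=2ms (window 0): DENY
  req#11 t=2ms (window 0): DENY
  req#12 t=2ms (window 0): DENY
  req#13 t=2ms (window 0): DENY
  req#14 t=2ms (window 0): DENY
  req#15 t=2ms (window 0): DENY
  req#16 t=2ms (window 0): DENY
  req#17 t=3ms (window 1): ALLOW
  req#18 t=3ms (window 1): ALLOW
  req#19 t=4ms (window 1): ALLOW
  req#20 t=4ms (window 1): ALLOW
  req#21 t=5ms (window 1): DENY
  req#22 t=5ms (window 1): DENY
  req#23 t=5ms (window 1): DENY
  req#24 t=5ms (window 1): DENY

Allowed counts by window: 4 4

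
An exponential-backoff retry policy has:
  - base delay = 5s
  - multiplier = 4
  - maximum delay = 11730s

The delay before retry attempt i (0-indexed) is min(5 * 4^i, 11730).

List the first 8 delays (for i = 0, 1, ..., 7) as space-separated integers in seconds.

Answer: 5 20 80 320 1280 5120 11730 11730

Derivation:
Computing each delay:
  i=0: min(5*4^0, 11730) = 5
  i=1: min(5*4^1, 11730) = 20
  i=2: min(5*4^2, 11730) = 80
  i=3: min(5*4^3, 11730) = 320
  i=4: min(5*4^4, 11730) = 1280
  i=5: min(5*4^5, 11730) = 5120
  i=6: min(5*4^6, 11730) = 11730
  i=7: min(5*4^7, 11730) = 11730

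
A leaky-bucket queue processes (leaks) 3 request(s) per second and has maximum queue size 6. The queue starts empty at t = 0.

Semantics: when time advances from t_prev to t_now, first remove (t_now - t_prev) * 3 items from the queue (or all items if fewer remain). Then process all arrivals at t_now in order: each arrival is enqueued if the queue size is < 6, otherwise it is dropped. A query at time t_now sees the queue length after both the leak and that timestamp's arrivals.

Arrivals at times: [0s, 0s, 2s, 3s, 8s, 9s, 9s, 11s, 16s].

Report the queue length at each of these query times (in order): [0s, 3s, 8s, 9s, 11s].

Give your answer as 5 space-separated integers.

Queue lengths at query times:
  query t=0s: backlog = 2
  query t=3s: backlog = 1
  query t=8s: backlog = 1
  query t=9s: backlog = 2
  query t=11s: backlog = 1

Answer: 2 1 1 2 1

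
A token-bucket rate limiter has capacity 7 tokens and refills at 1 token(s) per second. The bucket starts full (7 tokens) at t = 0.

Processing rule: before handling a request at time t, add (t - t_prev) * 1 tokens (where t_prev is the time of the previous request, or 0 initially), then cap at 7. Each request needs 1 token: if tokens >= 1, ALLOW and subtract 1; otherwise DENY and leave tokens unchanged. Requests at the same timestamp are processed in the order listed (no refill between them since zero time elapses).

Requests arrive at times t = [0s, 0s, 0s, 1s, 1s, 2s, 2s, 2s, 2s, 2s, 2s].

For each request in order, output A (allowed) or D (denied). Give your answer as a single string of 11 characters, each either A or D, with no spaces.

Simulating step by step:
  req#1 t=0s: ALLOW
  req#2 t=0s: ALLOW
  req#3 t=0s: ALLOW
  req#4 t=1s: ALLOW
  req#5 t=1s: ALLOW
  req#6 t=2s: ALLOW
  req#7 t=2s: ALLOW
  req#8 t=2s: ALLOW
  req#9 t=2s: ALLOW
  req#10 t=2s: DENY
  req#11 t=2s: DENY

Answer: AAAAAAAAADD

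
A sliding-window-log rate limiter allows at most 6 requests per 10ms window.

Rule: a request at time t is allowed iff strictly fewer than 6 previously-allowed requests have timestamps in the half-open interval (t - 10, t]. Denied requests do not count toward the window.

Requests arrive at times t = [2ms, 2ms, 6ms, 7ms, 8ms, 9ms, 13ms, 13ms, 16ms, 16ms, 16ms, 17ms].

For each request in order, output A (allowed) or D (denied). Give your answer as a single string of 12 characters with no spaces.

Tracking allowed requests in the window:
  req#1 t=2ms: ALLOW
  req#2 t=2ms: ALLOW
  req#3 t=6ms: ALLOW
  req#4 t=7ms: ALLOW
  req#5 t=8ms: ALLOW
  req#6 t=9ms: ALLOW
  req#7 t=13ms: ALLOW
  req#8 t=13ms: ALLOW
  req#9 t=16ms: ALLOW
  req#10 t=16ms: DENY
  req#11 t=16ms: DENY
  req#12 t=17ms: ALLOW

Answer: AAAAAAAAADDA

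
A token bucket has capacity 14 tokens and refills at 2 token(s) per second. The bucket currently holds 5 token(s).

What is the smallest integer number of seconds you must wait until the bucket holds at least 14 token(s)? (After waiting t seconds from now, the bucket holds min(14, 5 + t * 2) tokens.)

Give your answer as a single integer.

Need 5 + t * 2 >= 14, so t >= 9/2.
Smallest integer t = ceil(9/2) = 5.

Answer: 5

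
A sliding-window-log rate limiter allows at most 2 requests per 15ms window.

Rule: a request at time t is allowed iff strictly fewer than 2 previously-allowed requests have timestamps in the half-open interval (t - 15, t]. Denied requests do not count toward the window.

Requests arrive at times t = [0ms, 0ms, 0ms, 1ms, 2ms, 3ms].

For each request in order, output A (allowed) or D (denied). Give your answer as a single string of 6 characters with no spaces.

Answer: AADDDD

Derivation:
Tracking allowed requests in the window:
  req#1 t=0ms: ALLOW
  req#2 t=0ms: ALLOW
  req#3 t=0ms: DENY
  req#4 t=1ms: DENY
  req#5 t=2ms: DENY
  req#6 t=3ms: DENY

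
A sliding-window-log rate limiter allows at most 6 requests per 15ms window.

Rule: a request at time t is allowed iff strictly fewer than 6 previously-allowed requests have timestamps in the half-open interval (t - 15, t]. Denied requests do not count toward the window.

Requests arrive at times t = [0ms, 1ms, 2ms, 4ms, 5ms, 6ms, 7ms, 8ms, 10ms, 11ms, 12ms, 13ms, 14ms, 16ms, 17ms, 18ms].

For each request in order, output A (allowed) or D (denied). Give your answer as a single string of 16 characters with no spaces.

Answer: AAAAAADDDDDDDAAA

Derivation:
Tracking allowed requests in the window:
  req#1 t=0ms: ALLOW
  req#2 t=1ms: ALLOW
  req#3 t=2ms: ALLOW
  req#4 t=4ms: ALLOW
  req#5 t=5ms: ALLOW
  req#6 t=6ms: ALLOW
  req#7 t=7ms: DENY
  req#8 t=8ms: DENY
  req#9 t=10ms: DENY
  req#10 t=11ms: DENY
  req#11 t=12ms: DENY
  req#12 t=13ms: DENY
  req#13 t=14ms: DENY
  req#14 t=16ms: ALLOW
  req#15 t=17ms: ALLOW
  req#16 t=18ms: ALLOW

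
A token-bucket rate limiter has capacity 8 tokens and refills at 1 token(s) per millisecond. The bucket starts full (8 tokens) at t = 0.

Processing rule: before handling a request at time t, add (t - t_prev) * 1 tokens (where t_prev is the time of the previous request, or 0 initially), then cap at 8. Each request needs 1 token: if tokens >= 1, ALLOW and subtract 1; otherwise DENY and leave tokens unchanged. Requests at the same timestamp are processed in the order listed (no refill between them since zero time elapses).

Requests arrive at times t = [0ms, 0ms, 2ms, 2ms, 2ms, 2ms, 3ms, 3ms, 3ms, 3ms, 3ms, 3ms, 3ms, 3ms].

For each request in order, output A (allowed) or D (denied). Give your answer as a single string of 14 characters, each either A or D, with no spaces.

Answer: AAAAAAAAAAADDD

Derivation:
Simulating step by step:
  req#1 t=0ms: ALLOW
  req#2 t=0ms: ALLOW
  req#3 t=2ms: ALLOW
  req#4 t=2ms: ALLOW
  req#5 t=2ms: ALLOW
  req#6 t=2ms: ALLOW
  req#7 t=3ms: ALLOW
  req#8 t=3ms: ALLOW
  req#9 t=3ms: ALLOW
  req#10 t=3ms: ALLOW
  req#11 t=3ms: ALLOW
  req#12 t=3ms: DENY
  req#13 t=3ms: DENY
  req#14 t=3ms: DENY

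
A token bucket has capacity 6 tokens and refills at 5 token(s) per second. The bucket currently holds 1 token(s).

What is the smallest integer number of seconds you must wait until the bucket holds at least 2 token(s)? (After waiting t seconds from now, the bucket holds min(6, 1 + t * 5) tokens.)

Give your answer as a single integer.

Answer: 1

Derivation:
Need 1 + t * 5 >= 2, so t >= 1/5.
Smallest integer t = ceil(1/5) = 1.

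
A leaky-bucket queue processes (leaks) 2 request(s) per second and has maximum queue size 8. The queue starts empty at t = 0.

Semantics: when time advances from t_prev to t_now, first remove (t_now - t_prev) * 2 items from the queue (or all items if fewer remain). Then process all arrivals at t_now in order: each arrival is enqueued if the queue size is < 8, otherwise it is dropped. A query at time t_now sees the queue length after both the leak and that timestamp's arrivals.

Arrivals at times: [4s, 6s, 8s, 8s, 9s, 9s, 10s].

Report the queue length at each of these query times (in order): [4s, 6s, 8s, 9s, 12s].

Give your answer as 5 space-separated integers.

Answer: 1 1 2 2 0

Derivation:
Queue lengths at query times:
  query t=4s: backlog = 1
  query t=6s: backlog = 1
  query t=8s: backlog = 2
  query t=9s: backlog = 2
  query t=12s: backlog = 0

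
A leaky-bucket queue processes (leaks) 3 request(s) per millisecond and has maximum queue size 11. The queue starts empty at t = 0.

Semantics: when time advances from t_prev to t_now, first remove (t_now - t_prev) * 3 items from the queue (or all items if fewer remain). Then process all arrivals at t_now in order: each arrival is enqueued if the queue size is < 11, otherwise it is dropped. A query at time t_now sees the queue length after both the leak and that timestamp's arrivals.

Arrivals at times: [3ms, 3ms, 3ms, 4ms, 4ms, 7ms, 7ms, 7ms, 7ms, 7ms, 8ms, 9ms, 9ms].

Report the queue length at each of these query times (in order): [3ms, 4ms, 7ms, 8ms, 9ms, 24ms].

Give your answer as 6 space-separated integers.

Queue lengths at query times:
  query t=3ms: backlog = 3
  query t=4ms: backlog = 2
  query t=7ms: backlog = 5
  query t=8ms: backlog = 3
  query t=9ms: backlog = 2
  query t=24ms: backlog = 0

Answer: 3 2 5 3 2 0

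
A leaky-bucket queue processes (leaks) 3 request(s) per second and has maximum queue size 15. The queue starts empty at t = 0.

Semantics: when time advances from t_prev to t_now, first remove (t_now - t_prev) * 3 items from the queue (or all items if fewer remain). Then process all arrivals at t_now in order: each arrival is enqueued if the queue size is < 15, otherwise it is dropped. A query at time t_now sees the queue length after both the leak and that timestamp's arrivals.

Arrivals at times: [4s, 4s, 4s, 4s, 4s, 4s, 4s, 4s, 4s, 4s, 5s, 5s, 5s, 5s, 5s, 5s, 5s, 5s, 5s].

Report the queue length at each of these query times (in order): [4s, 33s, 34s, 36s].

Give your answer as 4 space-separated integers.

Queue lengths at query times:
  query t=4s: backlog = 10
  query t=33s: backlog = 0
  query t=34s: backlog = 0
  query t=36s: backlog = 0

Answer: 10 0 0 0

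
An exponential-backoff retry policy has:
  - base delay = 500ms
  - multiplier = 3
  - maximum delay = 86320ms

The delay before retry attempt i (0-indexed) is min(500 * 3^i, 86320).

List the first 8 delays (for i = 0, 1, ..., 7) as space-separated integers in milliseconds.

Computing each delay:
  i=0: min(500*3^0, 86320) = 500
  i=1: min(500*3^1, 86320) = 1500
  i=2: min(500*3^2, 86320) = 4500
  i=3: min(500*3^3, 86320) = 13500
  i=4: min(500*3^4, 86320) = 40500
  i=5: min(500*3^5, 86320) = 86320
  i=6: min(500*3^6, 86320) = 86320
  i=7: min(500*3^7, 86320) = 86320

Answer: 500 1500 4500 13500 40500 86320 86320 86320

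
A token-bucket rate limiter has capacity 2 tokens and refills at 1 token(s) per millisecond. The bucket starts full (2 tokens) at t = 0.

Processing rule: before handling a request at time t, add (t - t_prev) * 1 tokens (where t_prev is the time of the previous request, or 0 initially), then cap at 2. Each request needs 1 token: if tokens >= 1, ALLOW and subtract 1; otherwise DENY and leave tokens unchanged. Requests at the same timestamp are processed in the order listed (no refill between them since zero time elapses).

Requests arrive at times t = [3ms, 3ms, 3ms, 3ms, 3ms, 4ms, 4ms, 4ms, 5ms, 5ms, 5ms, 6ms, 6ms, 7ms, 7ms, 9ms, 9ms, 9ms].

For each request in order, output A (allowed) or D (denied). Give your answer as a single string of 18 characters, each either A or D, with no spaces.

Answer: AADDDADDADDADADAAD

Derivation:
Simulating step by step:
  req#1 t=3ms: ALLOW
  req#2 t=3ms: ALLOW
  req#3 t=3ms: DENY
  req#4 t=3ms: DENY
  req#5 t=3ms: DENY
  req#6 t=4ms: ALLOW
  req#7 t=4ms: DENY
  req#8 t=4ms: DENY
  req#9 t=5ms: ALLOW
  req#10 t=5ms: DENY
  req#11 t=5ms: DENY
  req#12 t=6ms: ALLOW
  req#13 t=6ms: DENY
  req#14 t=7ms: ALLOW
  req#15 t=7ms: DENY
  req#16 t=9ms: ALLOW
  req#17 t=9ms: ALLOW
  req#18 t=9ms: DENY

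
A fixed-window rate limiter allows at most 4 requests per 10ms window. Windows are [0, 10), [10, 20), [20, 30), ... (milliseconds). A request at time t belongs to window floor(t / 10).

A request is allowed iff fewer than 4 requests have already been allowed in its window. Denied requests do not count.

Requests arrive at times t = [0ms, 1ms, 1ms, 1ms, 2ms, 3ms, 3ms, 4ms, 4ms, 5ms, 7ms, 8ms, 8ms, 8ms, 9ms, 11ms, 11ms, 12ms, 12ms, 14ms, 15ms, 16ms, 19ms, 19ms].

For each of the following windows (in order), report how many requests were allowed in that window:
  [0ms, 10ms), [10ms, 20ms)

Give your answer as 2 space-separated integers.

Processing requests:
  req#1 t=0ms (window 0): ALLOW
  req#2 t=1ms (window 0): ALLOW
  req#3 t=1ms (window 0): ALLOW
  req#4 t=1ms (window 0): ALLOW
  req#5 t=2ms (window 0): DENY
  req#6 t=3ms (window 0): DENY
  req#7 t=3ms (window 0): DENY
  req#8 t=4ms (window 0): DENY
  req#9 t=4ms (window 0): DENY
  req#10 t=5ms (window 0): DENY
  req#11 t=7ms (window 0): DENY
  req#12 t=8ms (window 0): DENY
  req#13 t=8ms (window 0): DENY
  req#14 t=8ms (window 0): DENY
  req#15 t=9ms (window 0): DENY
  req#16 t=11ms (window 1): ALLOW
  req#17 t=11ms (window 1): ALLOW
  req#18 t=12ms (window 1): ALLOW
  req#19 t=12ms (window 1): ALLOW
  req#20 t=14ms (window 1): DENY
  req#21 t=15ms (window 1): DENY
  req#22 t=16ms (window 1): DENY
  req#23 t=19ms (window 1): DENY
  req#24 t=19ms (window 1): DENY

Allowed counts by window: 4 4

Answer: 4 4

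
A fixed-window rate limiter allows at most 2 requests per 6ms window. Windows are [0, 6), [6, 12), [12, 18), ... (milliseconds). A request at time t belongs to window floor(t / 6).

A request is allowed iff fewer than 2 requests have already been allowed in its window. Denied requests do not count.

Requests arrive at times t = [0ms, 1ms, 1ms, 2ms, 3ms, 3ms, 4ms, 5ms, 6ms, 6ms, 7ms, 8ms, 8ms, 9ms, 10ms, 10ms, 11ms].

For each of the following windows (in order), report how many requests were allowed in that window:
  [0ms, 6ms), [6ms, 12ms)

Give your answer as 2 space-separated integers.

Answer: 2 2

Derivation:
Processing requests:
  req#1 t=0ms (window 0): ALLOW
  req#2 t=1ms (window 0): ALLOW
  req#3 t=1ms (window 0): DENY
  req#4 t=2ms (window 0): DENY
  req#5 t=3ms (window 0): DENY
  req#6 t=3ms (window 0): DENY
  req#7 t=4ms (window 0): DENY
  req#8 t=5ms (window 0): DENY
  req#9 t=6ms (window 1): ALLOW
  req#10 t=6ms (window 1): ALLOW
  req#11 t=7ms (window 1): DENY
  req#12 t=8ms (window 1): DENY
  req#13 t=8ms (window 1): DENY
  req#14 t=9ms (window 1): DENY
  req#15 t=10ms (window 1): DENY
  req#16 t=10ms (window 1): DENY
  req#17 t=11ms (window 1): DENY

Allowed counts by window: 2 2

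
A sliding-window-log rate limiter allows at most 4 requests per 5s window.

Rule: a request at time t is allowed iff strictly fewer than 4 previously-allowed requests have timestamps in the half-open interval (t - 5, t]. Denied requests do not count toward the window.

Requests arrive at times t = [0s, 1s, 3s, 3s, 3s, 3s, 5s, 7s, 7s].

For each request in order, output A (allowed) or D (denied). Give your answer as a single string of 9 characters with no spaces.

Tracking allowed requests in the window:
  req#1 t=0s: ALLOW
  req#2 t=1s: ALLOW
  req#3 t=3s: ALLOW
  req#4 t=3s: ALLOW
  req#5 t=3s: DENY
  req#6 t=3s: DENY
  req#7 t=5s: ALLOW
  req#8 t=7s: ALLOW
  req#9 t=7s: DENY

Answer: AAAADDAAD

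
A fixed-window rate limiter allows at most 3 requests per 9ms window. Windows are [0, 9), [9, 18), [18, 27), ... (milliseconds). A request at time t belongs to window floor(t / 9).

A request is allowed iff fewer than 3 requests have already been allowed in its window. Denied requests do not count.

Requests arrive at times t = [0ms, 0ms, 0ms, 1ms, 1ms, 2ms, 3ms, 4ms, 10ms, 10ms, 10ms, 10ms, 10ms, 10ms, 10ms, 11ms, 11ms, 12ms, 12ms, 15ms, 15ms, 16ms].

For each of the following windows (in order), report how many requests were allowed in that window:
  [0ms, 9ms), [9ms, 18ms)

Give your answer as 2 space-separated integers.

Processing requests:
  req#1 t=0ms (window 0): ALLOW
  req#2 t=0ms (window 0): ALLOW
  req#3 t=0ms (window 0): ALLOW
  req#4 t=1ms (window 0): DENY
  req#5 t=1ms (window 0): DENY
  req#6 t=2ms (window 0): DENY
  req#7 t=3ms (window 0): DENY
  req#8 t=4ms (window 0): DENY
  req#9 t=10ms (window 1): ALLOW
  req#10 t=10ms (window 1): ALLOW
  req#11 t=10ms (window 1): ALLOW
  req#12 t=10ms (window 1): DENY
  req#13 t=10ms (window 1): DENY
  req#14 t=10ms (window 1): DENY
  req#15 t=10ms (window 1): DENY
  req#16 t=11ms (window 1): DENY
  req#17 t=11ms (window 1): DENY
  req#18 t=12ms (window 1): DENY
  req#19 t=12ms (window 1): DENY
  req#20 t=15ms (window 1): DENY
  req#21 t=15ms (window 1): DENY
  req#22 t=16ms (window 1): DENY

Allowed counts by window: 3 3

Answer: 3 3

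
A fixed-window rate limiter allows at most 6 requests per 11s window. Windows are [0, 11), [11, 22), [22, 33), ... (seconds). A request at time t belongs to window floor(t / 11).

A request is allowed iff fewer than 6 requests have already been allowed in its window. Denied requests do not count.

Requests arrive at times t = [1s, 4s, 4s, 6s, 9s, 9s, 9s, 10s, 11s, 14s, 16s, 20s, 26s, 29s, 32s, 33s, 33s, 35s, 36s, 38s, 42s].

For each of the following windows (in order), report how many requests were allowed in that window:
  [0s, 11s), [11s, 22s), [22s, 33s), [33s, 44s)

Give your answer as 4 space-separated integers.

Answer: 6 4 3 6

Derivation:
Processing requests:
  req#1 t=1s (window 0): ALLOW
  req#2 t=4s (window 0): ALLOW
  req#3 t=4s (window 0): ALLOW
  req#4 t=6s (window 0): ALLOW
  req#5 t=9s (window 0): ALLOW
  req#6 t=9s (window 0): ALLOW
  req#7 t=9s (window 0): DENY
  req#8 t=10s (window 0): DENY
  req#9 t=11s (window 1): ALLOW
  req#10 t=14s (window 1): ALLOW
  req#11 t=16s (window 1): ALLOW
  req#12 t=20s (window 1): ALLOW
  req#13 t=26s (window 2): ALLOW
  req#14 t=29s (window 2): ALLOW
  req#15 t=32s (window 2): ALLOW
  req#16 t=33s (window 3): ALLOW
  req#17 t=33s (window 3): ALLOW
  req#18 t=35s (window 3): ALLOW
  req#19 t=36s (window 3): ALLOW
  req#20 t=38s (window 3): ALLOW
  req#21 t=42s (window 3): ALLOW

Allowed counts by window: 6 4 3 6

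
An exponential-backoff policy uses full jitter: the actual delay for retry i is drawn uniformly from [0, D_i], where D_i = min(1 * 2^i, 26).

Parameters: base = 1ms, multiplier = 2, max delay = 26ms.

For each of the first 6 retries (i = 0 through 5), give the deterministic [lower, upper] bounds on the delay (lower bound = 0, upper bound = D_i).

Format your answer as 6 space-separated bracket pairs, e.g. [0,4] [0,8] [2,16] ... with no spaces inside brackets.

Computing bounds per retry:
  i=0: D_i=min(1*2^0,26)=1, bounds=[0,1]
  i=1: D_i=min(1*2^1,26)=2, bounds=[0,2]
  i=2: D_i=min(1*2^2,26)=4, bounds=[0,4]
  i=3: D_i=min(1*2^3,26)=8, bounds=[0,8]
  i=4: D_i=min(1*2^4,26)=16, bounds=[0,16]
  i=5: D_i=min(1*2^5,26)=26, bounds=[0,26]

Answer: [0,1] [0,2] [0,4] [0,8] [0,16] [0,26]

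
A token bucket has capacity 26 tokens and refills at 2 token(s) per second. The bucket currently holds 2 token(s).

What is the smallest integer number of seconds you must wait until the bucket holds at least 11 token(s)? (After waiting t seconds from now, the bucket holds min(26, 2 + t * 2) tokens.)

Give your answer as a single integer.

Answer: 5

Derivation:
Need 2 + t * 2 >= 11, so t >= 9/2.
Smallest integer t = ceil(9/2) = 5.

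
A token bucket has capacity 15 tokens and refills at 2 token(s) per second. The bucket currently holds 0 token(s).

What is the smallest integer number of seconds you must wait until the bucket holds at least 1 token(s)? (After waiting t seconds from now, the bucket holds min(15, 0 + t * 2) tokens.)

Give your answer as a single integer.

Answer: 1

Derivation:
Need 0 + t * 2 >= 1, so t >= 1/2.
Smallest integer t = ceil(1/2) = 1.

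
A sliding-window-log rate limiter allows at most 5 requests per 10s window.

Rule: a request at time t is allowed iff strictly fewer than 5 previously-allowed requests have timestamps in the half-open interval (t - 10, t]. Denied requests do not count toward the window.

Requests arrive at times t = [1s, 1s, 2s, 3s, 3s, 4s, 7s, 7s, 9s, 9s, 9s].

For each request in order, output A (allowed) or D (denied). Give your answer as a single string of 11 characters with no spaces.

Answer: AAAAADDDDDD

Derivation:
Tracking allowed requests in the window:
  req#1 t=1s: ALLOW
  req#2 t=1s: ALLOW
  req#3 t=2s: ALLOW
  req#4 t=3s: ALLOW
  req#5 t=3s: ALLOW
  req#6 t=4s: DENY
  req#7 t=7s: DENY
  req#8 t=7s: DENY
  req#9 t=9s: DENY
  req#10 t=9s: DENY
  req#11 t=9s: DENY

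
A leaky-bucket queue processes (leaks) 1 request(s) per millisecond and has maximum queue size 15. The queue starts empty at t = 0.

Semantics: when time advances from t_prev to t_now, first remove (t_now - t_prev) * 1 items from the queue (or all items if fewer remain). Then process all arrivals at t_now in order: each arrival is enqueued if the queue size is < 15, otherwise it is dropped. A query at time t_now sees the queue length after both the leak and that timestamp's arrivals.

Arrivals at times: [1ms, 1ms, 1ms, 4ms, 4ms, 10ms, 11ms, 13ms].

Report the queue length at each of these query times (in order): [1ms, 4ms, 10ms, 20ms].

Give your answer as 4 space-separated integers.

Queue lengths at query times:
  query t=1ms: backlog = 3
  query t=4ms: backlog = 2
  query t=10ms: backlog = 1
  query t=20ms: backlog = 0

Answer: 3 2 1 0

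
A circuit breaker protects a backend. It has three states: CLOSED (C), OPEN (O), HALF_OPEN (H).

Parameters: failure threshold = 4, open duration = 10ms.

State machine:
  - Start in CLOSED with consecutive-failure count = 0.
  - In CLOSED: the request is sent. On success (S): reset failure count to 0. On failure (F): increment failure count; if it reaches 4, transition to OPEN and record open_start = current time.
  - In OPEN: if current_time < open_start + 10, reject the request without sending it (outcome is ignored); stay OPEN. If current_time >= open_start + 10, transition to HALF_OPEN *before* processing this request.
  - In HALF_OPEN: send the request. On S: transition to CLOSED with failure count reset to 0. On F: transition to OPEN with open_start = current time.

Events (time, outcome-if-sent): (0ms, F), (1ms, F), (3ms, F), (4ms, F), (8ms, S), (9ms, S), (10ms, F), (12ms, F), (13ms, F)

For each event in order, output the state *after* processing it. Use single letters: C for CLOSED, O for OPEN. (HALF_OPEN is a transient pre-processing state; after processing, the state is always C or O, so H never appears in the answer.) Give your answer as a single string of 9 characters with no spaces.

State after each event:
  event#1 t=0ms outcome=F: state=CLOSED
  event#2 t=1ms outcome=F: state=CLOSED
  event#3 t=3ms outcome=F: state=CLOSED
  event#4 t=4ms outcome=F: state=OPEN
  event#5 t=8ms outcome=S: state=OPEN
  event#6 t=9ms outcome=S: state=OPEN
  event#7 t=10ms outcome=F: state=OPEN
  event#8 t=12ms outcome=F: state=OPEN
  event#9 t=13ms outcome=F: state=OPEN

Answer: CCCOOOOOO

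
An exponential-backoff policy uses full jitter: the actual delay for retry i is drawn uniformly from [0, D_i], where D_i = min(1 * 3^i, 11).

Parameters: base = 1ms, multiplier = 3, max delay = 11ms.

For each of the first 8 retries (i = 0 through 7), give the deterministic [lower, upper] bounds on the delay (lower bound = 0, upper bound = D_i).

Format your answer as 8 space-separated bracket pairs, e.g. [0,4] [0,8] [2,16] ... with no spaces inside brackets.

Computing bounds per retry:
  i=0: D_i=min(1*3^0,11)=1, bounds=[0,1]
  i=1: D_i=min(1*3^1,11)=3, bounds=[0,3]
  i=2: D_i=min(1*3^2,11)=9, bounds=[0,9]
  i=3: D_i=min(1*3^3,11)=11, bounds=[0,11]
  i=4: D_i=min(1*3^4,11)=11, bounds=[0,11]
  i=5: D_i=min(1*3^5,11)=11, bounds=[0,11]
  i=6: D_i=min(1*3^6,11)=11, bounds=[0,11]
  i=7: D_i=min(1*3^7,11)=11, bounds=[0,11]

Answer: [0,1] [0,3] [0,9] [0,11] [0,11] [0,11] [0,11] [0,11]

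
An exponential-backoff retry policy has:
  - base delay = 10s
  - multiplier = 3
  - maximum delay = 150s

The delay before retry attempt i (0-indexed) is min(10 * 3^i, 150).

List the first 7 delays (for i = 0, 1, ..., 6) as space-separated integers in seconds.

Computing each delay:
  i=0: min(10*3^0, 150) = 10
  i=1: min(10*3^1, 150) = 30
  i=2: min(10*3^2, 150) = 90
  i=3: min(10*3^3, 150) = 150
  i=4: min(10*3^4, 150) = 150
  i=5: min(10*3^5, 150) = 150
  i=6: min(10*3^6, 150) = 150

Answer: 10 30 90 150 150 150 150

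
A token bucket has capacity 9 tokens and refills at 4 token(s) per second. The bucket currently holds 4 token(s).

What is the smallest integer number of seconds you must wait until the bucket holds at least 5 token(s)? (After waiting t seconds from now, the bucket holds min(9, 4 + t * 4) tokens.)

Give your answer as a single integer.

Need 4 + t * 4 >= 5, so t >= 1/4.
Smallest integer t = ceil(1/4) = 1.

Answer: 1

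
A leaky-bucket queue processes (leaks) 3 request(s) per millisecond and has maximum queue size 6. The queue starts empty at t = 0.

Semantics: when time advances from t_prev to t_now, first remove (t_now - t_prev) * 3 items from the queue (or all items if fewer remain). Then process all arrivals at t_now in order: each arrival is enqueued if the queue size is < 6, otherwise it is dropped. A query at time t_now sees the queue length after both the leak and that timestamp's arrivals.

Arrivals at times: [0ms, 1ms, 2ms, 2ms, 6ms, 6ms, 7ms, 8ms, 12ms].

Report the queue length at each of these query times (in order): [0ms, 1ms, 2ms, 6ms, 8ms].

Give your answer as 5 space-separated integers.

Queue lengths at query times:
  query t=0ms: backlog = 1
  query t=1ms: backlog = 1
  query t=2ms: backlog = 2
  query t=6ms: backlog = 2
  query t=8ms: backlog = 1

Answer: 1 1 2 2 1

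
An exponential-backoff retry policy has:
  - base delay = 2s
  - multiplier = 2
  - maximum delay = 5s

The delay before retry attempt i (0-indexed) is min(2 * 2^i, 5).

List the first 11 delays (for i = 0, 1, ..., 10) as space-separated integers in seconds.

Computing each delay:
  i=0: min(2*2^0, 5) = 2
  i=1: min(2*2^1, 5) = 4
  i=2: min(2*2^2, 5) = 5
  i=3: min(2*2^3, 5) = 5
  i=4: min(2*2^4, 5) = 5
  i=5: min(2*2^5, 5) = 5
  i=6: min(2*2^6, 5) = 5
  i=7: min(2*2^7, 5) = 5
  i=8: min(2*2^8, 5) = 5
  i=9: min(2*2^9, 5) = 5
  i=10: min(2*2^10, 5) = 5

Answer: 2 4 5 5 5 5 5 5 5 5 5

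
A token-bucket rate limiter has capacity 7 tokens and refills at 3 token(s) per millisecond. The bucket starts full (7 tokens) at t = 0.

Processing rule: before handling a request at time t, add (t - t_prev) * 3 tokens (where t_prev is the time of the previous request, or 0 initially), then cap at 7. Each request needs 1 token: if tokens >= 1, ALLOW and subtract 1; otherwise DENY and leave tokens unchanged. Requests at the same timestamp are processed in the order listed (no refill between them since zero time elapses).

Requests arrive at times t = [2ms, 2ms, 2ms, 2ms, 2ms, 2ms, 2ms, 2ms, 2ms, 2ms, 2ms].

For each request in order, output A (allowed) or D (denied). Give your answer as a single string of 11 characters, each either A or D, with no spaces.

Simulating step by step:
  req#1 t=2ms: ALLOW
  req#2 t=2ms: ALLOW
  req#3 t=2ms: ALLOW
  req#4 t=2ms: ALLOW
  req#5 t=2ms: ALLOW
  req#6 t=2ms: ALLOW
  req#7 t=2ms: ALLOW
  req#8 t=2ms: DENY
  req#9 t=2ms: DENY
  req#10 t=2ms: DENY
  req#11 t=2ms: DENY

Answer: AAAAAAADDDD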